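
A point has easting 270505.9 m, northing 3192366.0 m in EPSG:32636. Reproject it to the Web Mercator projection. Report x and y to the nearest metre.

x 3411697 m, y 3355107 m

Unproject from UTM 36N (λ₀ = 33°) → φ = 28.83849960°, λ = 30.64779954°.
Web Mercator (R = 6378137 m): x = 3411697.438 m, y = 3355106.667 m.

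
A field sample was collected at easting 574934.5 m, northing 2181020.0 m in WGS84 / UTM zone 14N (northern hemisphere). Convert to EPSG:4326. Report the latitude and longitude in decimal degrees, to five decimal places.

lat 19.72330°, lon -98.28490°

Zone 14N: λ₀ = -99°, k₀ = 0.9996, false easting 500000 m.
Meridian distance M = (N − FN)/k₀ = 2181892.8 m.
Inverse transverse Mercator on WGS84 gives φ = 19.72330020°, λ = -98.28490045°.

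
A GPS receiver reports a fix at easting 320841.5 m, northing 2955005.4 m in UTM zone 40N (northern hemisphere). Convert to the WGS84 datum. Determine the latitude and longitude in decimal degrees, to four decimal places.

lat 26.7048°, lon 55.1991°

Zone 40N: λ₀ = 57°, k₀ = 0.9996, false easting 500000 m.
Meridian distance M = (N − FN)/k₀ = 2956187.9 m.
Inverse transverse Mercator on WGS84 gives φ = 26.70479993°, λ = 55.19910035°.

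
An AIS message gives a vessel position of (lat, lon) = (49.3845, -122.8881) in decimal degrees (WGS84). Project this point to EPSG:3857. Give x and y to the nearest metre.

x -13679841 m, y 6340357 m

Web Mercator is spherical with R = a = 6378137 m.
x = R·λ = 6378137 × -2.144801957 = -13679840.717 m.
y = R·ln tan(π/4 + φ/2) = 6378137 × 0.994076582 = 6340356.626 m.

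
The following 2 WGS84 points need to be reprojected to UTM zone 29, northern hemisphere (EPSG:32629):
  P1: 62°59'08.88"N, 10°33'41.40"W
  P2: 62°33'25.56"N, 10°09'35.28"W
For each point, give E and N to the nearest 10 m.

P1: E 420870 m, N 6984970 m; P2: E 440370 m, N 6936780 m

UTM zone 29N: λ₀ = -9°, k₀ = 0.9996.
P1 (62.9858°, -10.5615°) → (420873.371, 6984967.768) m.
P2 (62.5571°, -10.1598°) → (440367.280, 6936779.818) m.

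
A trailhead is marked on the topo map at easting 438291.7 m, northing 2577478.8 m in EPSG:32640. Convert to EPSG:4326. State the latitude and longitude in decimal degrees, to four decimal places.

Zone 40N: λ₀ = 57°, k₀ = 0.9996, false easting 500000 m.
Meridian distance M = (N − FN)/k₀ = 2578510.2 m.
Inverse transverse Mercator on WGS84 gives φ = 23.30559973°, λ = 56.39649985°.

lat 23.3056°, lon 56.3965°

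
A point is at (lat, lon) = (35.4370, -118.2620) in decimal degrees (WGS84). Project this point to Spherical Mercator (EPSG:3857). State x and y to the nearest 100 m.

Web Mercator is spherical with R = a = 6378137 m.
x = R·λ = 6378137 × -2.064061280 = -13164865.620 m.
y = R·ln tan(π/4 + φ/2) = 6378137 × 0.662172578 = 4223427.423 m.

x -13164900 m, y 4223400 m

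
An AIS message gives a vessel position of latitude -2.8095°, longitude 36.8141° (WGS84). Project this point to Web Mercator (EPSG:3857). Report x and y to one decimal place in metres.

Web Mercator is spherical with R = a = 6378137 m.
x = R·λ = 6378137 × 0.642527256 = 4098126.866 m.
y = R·ln tan(π/4 + φ/2) = 6378137 × -0.049054687 = -312877.517 m.

x 4098126.9 m, y -312877.5 m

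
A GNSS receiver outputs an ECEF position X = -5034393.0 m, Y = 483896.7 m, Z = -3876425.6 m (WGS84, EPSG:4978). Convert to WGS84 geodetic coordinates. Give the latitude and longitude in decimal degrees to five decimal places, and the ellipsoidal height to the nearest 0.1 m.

λ = atan2(Y, X) = 174.50970017°; p = √(X²+Y²) = 5057595.2 m.
Bowring's method on WGS84 (a = 6378137 m, b = 6356752.314 m) gives φ = -37.65450038°, h = 2081.125 m.

lat -37.65450°, lon 174.50970°, h 2081.1 m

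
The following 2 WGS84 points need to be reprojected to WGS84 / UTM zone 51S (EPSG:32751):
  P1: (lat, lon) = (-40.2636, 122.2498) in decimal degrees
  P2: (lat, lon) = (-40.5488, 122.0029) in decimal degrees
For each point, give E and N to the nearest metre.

UTM zone 51S: λ₀ = 123°, k₀ = 0.9996.
P1 (-40.2636°, 122.2498°) → (436209.765, 5542715.175) m.
P2 (-40.5488°, 122.0029°) → (415572.455, 5510850.846) m.

P1: E 436210 m, N 5542715 m; P2: E 415572 m, N 5510851 m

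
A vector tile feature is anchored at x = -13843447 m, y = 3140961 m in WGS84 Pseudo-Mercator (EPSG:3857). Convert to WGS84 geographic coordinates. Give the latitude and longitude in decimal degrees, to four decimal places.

R = 6378137 m. λ = x/R = -124.35780025°.
φ = 2·arctan(exp(y/R)) − 90° = 2·arctan(1.63633) − 90° = 27.13989757°.

lat 27.1399°, lon -124.3578°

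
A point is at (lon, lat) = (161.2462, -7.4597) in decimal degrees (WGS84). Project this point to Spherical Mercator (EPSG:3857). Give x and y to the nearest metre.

Web Mercator is spherical with R = a = 6378137 m.
x = R·λ = 6378137 × 2.814277096 = 17949844.876 m.
y = R·ln tan(π/4 + φ/2) = 6378137 × -0.130565721 = -832766.055 m.

x 17949845 m, y -832766 m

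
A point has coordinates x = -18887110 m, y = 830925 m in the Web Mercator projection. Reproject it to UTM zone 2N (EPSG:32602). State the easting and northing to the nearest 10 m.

E 647230 m, N 822980 m

Web Mercator inverse (R = 6378137 m) → φ = 7.44330119°, λ = -169.66579586°.
UTM 2N forward: E = 647233.712 m, N = 822976.849 m.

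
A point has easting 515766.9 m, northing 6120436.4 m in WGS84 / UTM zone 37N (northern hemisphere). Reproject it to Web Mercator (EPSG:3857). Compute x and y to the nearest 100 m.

x 4369100 m, y 7406700 m

Unproject from UTM 37N (λ₀ = 39°) → φ = 55.23020042°, λ = 39.24790059°.
Web Mercator (R = 6378137 m): x = 4369056.308 m, y = 7406672.112 m.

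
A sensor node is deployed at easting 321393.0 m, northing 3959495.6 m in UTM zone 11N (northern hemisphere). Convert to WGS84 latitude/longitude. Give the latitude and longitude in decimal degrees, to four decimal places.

lat 35.7633°, lon -118.9757°

Zone 11N: λ₀ = -117°, k₀ = 0.9996, false easting 500000 m.
Meridian distance M = (N − FN)/k₀ = 3961080.0 m.
Inverse transverse Mercator on WGS84 gives φ = 35.76329982°, λ = -118.97569948°.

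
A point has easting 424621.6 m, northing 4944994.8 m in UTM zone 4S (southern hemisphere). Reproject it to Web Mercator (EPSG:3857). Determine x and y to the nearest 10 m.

Unproject from UTM 4S (λ₀ = -159°) → φ = -45.64449984°, λ = -159.96729963°.
Web Mercator (R = 6378137 m): x = -17807478.338 m, y = -5723561.945 m.

x -17807480 m, y -5723560 m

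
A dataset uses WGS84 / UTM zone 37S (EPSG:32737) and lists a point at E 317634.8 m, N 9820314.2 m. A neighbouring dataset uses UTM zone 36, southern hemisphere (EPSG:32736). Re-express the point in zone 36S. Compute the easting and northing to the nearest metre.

UTM 37S → geographic: φ = -1.62499996°, λ = 37.36069989°.
UTM 36S (λ₀ = 33°) forward: E = 985514.236 m, N = 9819863.489 m.

E 985514 m, N 9819863 m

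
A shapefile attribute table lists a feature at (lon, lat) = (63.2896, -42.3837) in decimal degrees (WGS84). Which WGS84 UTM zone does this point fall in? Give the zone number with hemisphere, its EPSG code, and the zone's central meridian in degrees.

Zone 41S (EPSG:32741), central meridian 63°

UTM zone = ⌊(λ + 180)/6⌋ + 1; 63.2896° ∈ [60°, 66°) → zone 41.
Hemisphere: S (φ < 0).
Central meridian λ₀ = 6×41 − 183 = 63°.
EPSG code: 32741.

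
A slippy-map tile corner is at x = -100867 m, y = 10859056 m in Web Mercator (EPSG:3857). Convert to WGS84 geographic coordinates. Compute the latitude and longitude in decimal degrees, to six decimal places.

lat 69.345800°, lon -0.906104°

R = 6378137 m. λ = x/R = -0.90610368°.
φ = 2·arctan(exp(y/R)) − 90° = 2·arctan(5.48789) − 90° = 69.34579967°.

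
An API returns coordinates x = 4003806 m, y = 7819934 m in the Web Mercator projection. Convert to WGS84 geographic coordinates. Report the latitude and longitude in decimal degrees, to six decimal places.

lat 57.291502°, lon 35.966801°

R = 6378137 m. λ = x/R = 35.96680124°.
φ = 2·arctan(exp(y/R)) − 90° = 2·arctan(3.40775) − 90° = 57.29150189°.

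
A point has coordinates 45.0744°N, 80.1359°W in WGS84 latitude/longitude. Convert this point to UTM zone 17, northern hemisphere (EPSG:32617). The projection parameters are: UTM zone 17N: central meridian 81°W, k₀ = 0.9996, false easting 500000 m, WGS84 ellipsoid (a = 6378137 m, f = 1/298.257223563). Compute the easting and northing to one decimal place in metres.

E 568016.1 m, N 4991578.5 m

Zone 17 central meridian λ₀ = 6×17 − 183 = -81°; Δλ = +0.8641°.
Transverse Mercator on WGS84 with k₀ = 0.9996 gives E = 568016.099 m, N = 4991578.503 m.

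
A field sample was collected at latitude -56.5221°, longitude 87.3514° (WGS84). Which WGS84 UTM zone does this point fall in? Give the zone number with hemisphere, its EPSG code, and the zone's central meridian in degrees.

UTM zone = ⌊(λ + 180)/6⌋ + 1; 87.3514° ∈ [84°, 90°) → zone 45.
Hemisphere: S (φ < 0).
Central meridian λ₀ = 6×45 − 183 = 87°.
EPSG code: 32745.

Zone 45S (EPSG:32745), central meridian 87°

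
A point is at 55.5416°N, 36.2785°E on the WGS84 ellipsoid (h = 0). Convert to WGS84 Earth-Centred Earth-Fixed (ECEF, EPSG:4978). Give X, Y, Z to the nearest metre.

X 2915878 m, Y 2140241 m, Z 5235734 m

WGS84: a = 6378137 m, e² = 0.006694380; N(φ) = a/√(1−e²sin²φ) = 6392700.987 m.
X = (N+h)·cosφ·cosλ = 2915877.835 m; Y = (N+h)·cosφ·sinλ = 2140241.093 m; Z = (N(1−e²)+h)·sinφ = 5235733.655 m.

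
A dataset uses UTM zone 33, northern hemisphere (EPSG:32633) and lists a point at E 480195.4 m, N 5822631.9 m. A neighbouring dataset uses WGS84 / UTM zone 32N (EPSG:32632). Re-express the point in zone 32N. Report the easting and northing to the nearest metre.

UTM 33N → geographic: φ = 52.55339983°, λ = 14.70789985°.
UTM 32N (λ₀ = 9°) forward: E = 886832.900 m, N = 5837911.564 m.

E 886833 m, N 5837912 m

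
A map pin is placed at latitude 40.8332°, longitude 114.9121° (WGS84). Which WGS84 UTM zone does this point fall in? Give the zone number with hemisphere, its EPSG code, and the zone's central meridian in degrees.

UTM zone = ⌊(λ + 180)/6⌋ + 1; 114.9121° ∈ [114°, 120°) → zone 50.
Hemisphere: N (φ ≥ 0).
Central meridian λ₀ = 6×50 − 183 = 117°.
EPSG code: 32650.

Zone 50N (EPSG:32650), central meridian 117°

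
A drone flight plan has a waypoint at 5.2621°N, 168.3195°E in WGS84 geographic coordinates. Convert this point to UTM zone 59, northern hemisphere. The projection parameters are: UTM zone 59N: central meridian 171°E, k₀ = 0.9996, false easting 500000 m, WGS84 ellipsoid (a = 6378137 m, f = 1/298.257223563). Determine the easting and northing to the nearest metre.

Zone 59 central meridian λ₀ = 6×59 − 183 = 171°; Δλ = -2.6805°.
Transverse Mercator on WGS84 with k₀ = 0.9996 gives E = 202868.842 m, N = 582274.339 m.

E 202869 m, N 582274 m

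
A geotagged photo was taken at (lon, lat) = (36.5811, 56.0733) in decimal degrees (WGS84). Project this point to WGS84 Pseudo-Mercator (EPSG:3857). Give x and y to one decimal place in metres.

x 4072189.4 m, y 7573021.5 m

Web Mercator is spherical with R = a = 6378137 m.
x = R·λ = 6378137 × 0.638460639 = 4072189.425 m.
y = R·ln tan(π/4 + φ/2) = 6378137 × 1.187340672 = 7573021.472 m.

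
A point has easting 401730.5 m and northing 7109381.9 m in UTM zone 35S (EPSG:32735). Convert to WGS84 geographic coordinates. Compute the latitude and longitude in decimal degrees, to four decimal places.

lat -26.1315°, lon 26.0170°

Zone 35S: λ₀ = 27°, k₀ = 0.9996, false easting 500000 m, false northing 10000000 m.
Meridian distance M = (N − FN)/k₀ = -2891774.8 m.
Inverse transverse Mercator on WGS84 gives φ = -26.13150030°, λ = 26.01700034°.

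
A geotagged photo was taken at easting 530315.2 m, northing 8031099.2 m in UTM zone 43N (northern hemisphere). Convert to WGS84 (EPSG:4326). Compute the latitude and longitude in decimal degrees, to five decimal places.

lat 72.37600°, lon 75.89710°

Zone 43N: λ₀ = 75°, k₀ = 0.9996, false easting 500000 m.
Meridian distance M = (N − FN)/k₀ = 8034312.9 m.
Inverse transverse Mercator on WGS84 gives φ = 72.37600041°, λ = 75.89710120°.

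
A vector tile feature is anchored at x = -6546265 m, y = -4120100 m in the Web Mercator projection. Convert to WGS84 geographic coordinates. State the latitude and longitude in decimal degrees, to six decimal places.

lat -34.677200°, lon -58.806099°

R = 6378137 m. λ = x/R = -58.80609903°.
φ = 2·arctan(exp(y/R)) − 90° = 2·arctan(0.52415) − 90° = -34.67720013°.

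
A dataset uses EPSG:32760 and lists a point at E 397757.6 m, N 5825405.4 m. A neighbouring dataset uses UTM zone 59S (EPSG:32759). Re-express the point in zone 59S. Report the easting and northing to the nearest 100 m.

E 926700 m, N 5815000 m

UTM 60S → geographic: φ = -37.71289986°, λ = 175.84000048°.
UTM 59S (λ₀ = 171°) forward: E = 926719.025 m, N = 5814998.695 m.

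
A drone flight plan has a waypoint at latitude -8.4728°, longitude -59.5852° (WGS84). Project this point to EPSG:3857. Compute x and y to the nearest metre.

x -6632994 m, y -946644 m

Web Mercator is spherical with R = a = 6378137 m.
x = R·λ = 6378137 × -1.039957925 = -6632994.123 m.
y = R·ln tan(π/4 + φ/2) = 6378137 × -0.148420189 = -946644.297 m.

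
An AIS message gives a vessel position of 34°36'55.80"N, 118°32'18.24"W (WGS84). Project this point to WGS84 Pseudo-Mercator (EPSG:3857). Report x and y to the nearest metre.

x -13195634 m, y 4111751 m

Web Mercator is spherical with R = a = 6378137 m.
x = R·λ = 6378137 × -2.068885370 = -13195634.327 m.
y = R·ln tan(π/4 + φ/2) = 6378137 × 0.644663343 = 4111751.121 m.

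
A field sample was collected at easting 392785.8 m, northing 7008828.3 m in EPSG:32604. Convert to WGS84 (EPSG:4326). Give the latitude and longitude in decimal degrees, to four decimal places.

lat 63.1926°, lon -161.1310°

Zone 4N: λ₀ = -159°, k₀ = 0.9996, false easting 500000 m.
Meridian distance M = (N − FN)/k₀ = 7011633.0 m.
Inverse transverse Mercator on WGS84 gives φ = 63.19260041°, λ = -161.13100035°.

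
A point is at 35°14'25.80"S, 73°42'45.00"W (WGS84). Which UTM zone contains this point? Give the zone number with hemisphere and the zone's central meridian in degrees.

Zone 18S, central meridian -75°

UTM zone = ⌊(λ + 180)/6⌋ + 1; -73.7125° ∈ [-78°, -72°) → zone 18.
Hemisphere: S (φ < 0).
Central meridian λ₀ = 6×18 − 183 = -75°.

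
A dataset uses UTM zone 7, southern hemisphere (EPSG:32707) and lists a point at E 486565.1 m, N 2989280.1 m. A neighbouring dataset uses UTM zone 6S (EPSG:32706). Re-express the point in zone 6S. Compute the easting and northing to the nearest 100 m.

UTM 7S → geographic: φ = -63.22530033°, λ = -141.26729904°.
UTM 6S (λ₀ = -147°) forward: E = 787849.832 m, N = 2976436.563 m.

E 787800 m, N 2976400 m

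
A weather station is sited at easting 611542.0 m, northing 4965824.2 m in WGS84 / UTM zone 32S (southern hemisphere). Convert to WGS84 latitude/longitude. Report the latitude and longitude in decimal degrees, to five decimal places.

Zone 32S: λ₀ = 9°, k₀ = 0.9996, false easting 500000 m, false northing 10000000 m.
Meridian distance M = (N − FN)/k₀ = -5036190.3 m.
Inverse transverse Mercator on WGS84 gives φ = -45.45220044°, λ = 10.42650027°.

lat -45.45220°, lon 10.42650°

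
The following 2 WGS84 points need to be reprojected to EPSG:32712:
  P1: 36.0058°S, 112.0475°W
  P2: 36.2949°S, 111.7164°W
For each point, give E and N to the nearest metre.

P1: E 405597 m, N 6014901 m; P2: E 435673 m, N 5983104 m

UTM zone 12S: λ₀ = -111°, k₀ = 0.9996.
P1 (-36.0058°, -112.0475°) → (405596.590, 6014900.905) m.
P2 (-36.2949°, -111.7164°) → (435673.311, 5983103.960) m.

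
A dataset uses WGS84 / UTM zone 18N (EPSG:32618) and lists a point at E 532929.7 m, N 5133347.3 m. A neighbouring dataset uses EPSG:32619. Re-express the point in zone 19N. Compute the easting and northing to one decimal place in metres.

UTM 18N → geographic: φ = 46.35289985°, λ = -74.57199991°.
UTM 19N (λ₀ = -69°) forward: E = 71330.176 m, N = 5148364.505 m.

E 71330.2 m, N 5148364.5 m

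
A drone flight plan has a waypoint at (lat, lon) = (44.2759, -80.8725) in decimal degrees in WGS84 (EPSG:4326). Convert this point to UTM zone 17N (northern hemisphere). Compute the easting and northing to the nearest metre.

E 510175 m, N 4902525 m

Zone 17 central meridian λ₀ = 6×17 − 183 = -81°; Δλ = +0.1275°.
Transverse Mercator on WGS84 with k₀ = 0.9996 gives E = 510174.711 m, N = 4902525.092 m.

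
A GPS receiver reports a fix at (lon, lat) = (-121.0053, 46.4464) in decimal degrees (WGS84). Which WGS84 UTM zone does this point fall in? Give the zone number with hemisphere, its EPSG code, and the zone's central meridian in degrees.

Zone 10N (EPSG:32610), central meridian -123°

UTM zone = ⌊(λ + 180)/6⌋ + 1; -121.0053° ∈ [-126°, -120°) → zone 10.
Hemisphere: N (φ ≥ 0).
Central meridian λ₀ = 6×10 − 183 = -123°.
EPSG code: 32610.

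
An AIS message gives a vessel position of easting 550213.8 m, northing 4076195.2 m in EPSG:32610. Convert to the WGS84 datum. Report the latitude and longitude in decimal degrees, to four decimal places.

Zone 10N: λ₀ = -123°, k₀ = 0.9996, false easting 500000 m.
Meridian distance M = (N − FN)/k₀ = 4077826.3 m.
Inverse transverse Mercator on WGS84 gives φ = 36.83030015°, λ = -122.43689974°.

lat 36.8303°, lon -122.4369°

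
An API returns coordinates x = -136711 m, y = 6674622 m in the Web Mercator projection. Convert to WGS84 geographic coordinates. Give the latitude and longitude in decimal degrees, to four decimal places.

lat 51.3005°, lon -1.2281°

R = 6378137 m. λ = x/R = -1.22809581°.
φ = 2·arctan(exp(y/R)) − 90° = 2·arctan(2.84762) − 90° = 51.30050101°.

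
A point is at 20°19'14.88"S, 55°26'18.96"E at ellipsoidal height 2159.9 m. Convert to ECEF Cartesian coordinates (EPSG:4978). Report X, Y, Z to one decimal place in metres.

WGS84: a = 6378137 m, e² = 0.006694380; N(φ) = a/√(1−e²sin²φ) = 6380713.245 m.
X = (N+h)·cosφ·cosλ = 3395577.830 m; Y = (N+h)·cosφ·sinλ = 4929271.694 m; Z = (N(1−e²)+h)·sinφ = -2201785.480 m.

X 3395577.8 m, Y 4929271.7 m, Z -2201785.5 m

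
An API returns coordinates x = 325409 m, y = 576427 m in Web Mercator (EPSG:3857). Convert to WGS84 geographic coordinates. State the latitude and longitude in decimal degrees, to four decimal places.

lat 5.1711°, lon 2.9232°

R = 6378137 m. λ = x/R = 2.92319878°.
φ = 2·arctan(exp(y/R)) − 90° = 2·arctan(1.09459) − 90° = 5.17109728°.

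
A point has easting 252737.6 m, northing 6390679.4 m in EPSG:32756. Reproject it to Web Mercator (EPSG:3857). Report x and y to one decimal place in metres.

Unproject from UTM 56S (λ₀ = 153°) → φ = -32.59380035°, λ = 150.36549967°.
Web Mercator (R = 6378137 m): x = 16738610.857 m, y = -3841511.040 m.

x 16738610.9 m, y -3841511.0 m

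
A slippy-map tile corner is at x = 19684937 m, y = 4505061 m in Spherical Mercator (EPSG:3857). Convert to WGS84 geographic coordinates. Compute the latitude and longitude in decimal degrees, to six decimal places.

R = 6378137 m. λ = x/R = 176.83279774°.
φ = 2·arctan(exp(y/R)) − 90° = 2·arctan(2.02654) − 90° = 37.47169838°.

lat 37.471698°, lon 176.832798°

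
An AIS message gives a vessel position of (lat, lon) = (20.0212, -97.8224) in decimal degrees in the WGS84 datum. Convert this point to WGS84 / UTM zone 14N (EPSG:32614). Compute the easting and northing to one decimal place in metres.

Zone 14 central meridian λ₀ = 6×14 − 183 = -99°; Δλ = +1.1776°.
Transverse Mercator on WGS84 with k₀ = 0.9996 gives E = 623173.301 m, N = 2214260.711 m.

E 623173.3 m, N 2214260.7 m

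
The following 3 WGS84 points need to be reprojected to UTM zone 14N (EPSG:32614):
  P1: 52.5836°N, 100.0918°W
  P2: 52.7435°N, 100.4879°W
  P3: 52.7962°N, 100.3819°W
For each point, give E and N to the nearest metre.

UTM zone 14N: λ₀ = -99°, k₀ = 0.9996.
P1 (52.5836°, -100.0918°) → (426027.092, 5826510.902) m.
P2 (52.7435°, -100.4879°) → (399558.724, 5844775.769) m.
P3 (52.7962°, -100.3819°) → (406826.501, 5850494.870) m.

P1: E 426027 m, N 5826511 m; P2: E 399559 m, N 5844776 m; P3: E 406827 m, N 5850495 m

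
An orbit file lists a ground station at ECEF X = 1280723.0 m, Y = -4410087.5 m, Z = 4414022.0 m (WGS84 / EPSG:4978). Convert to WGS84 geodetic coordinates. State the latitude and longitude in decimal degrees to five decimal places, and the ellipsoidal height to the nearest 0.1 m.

lat 44.05830°, lon -73.80630°, h 1830.5 m

λ = atan2(Y, X) = -73.80630038°; p = √(X²+Y²) = 4592289.5 m.
Bowring's method on WGS84 (a = 6378137 m, b = 6356752.314 m) gives φ = 44.05829980°, h = 1830.482 m.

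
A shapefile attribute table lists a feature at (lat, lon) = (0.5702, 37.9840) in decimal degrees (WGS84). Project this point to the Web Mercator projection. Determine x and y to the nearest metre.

x 4228360 m, y 63475 m

Web Mercator is spherical with R = a = 6378137 m.
x = R·λ = 6378137 × 0.662945863 = 4228359.538 m.
y = R·ln tan(π/4 + φ/2) = 6378137 × 0.009952032 = 63475.421 m.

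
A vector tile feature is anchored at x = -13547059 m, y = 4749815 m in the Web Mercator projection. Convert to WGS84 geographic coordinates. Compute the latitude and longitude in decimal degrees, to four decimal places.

R = 6378137 m. λ = x/R = -121.69530155°.
φ = 2·arctan(exp(y/R)) − 90° = 2·arctan(2.10582) − 90° = 39.19620256°.

lat 39.1962°, lon -121.6953°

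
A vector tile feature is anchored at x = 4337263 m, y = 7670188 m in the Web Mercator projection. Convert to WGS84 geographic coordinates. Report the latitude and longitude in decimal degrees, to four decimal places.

lat 56.5574°, lon 38.9623°

R = 6378137 m. λ = x/R = 38.96229644°.
φ = 2·arctan(exp(y/R)) − 90° = 2·arctan(3.32868) − 90° = 56.55740000°.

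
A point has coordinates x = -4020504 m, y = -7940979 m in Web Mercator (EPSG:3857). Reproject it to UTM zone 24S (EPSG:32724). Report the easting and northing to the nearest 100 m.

E 671000 m, N 3581600 m

Web Mercator inverse (R = 6378137 m) → φ = -57.87439977°, λ = -36.11680193°.
UTM 24S forward: E = 670988.543 m, N = 3581628.506 m.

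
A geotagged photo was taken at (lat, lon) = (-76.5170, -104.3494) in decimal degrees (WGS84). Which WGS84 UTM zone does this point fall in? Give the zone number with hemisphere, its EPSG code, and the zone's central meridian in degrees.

UTM zone = ⌊(λ + 180)/6⌋ + 1; -104.3494° ∈ [-108°, -102°) → zone 13.
Hemisphere: S (φ < 0).
Central meridian λ₀ = 6×13 − 183 = -105°.
EPSG code: 32713.

Zone 13S (EPSG:32713), central meridian -105°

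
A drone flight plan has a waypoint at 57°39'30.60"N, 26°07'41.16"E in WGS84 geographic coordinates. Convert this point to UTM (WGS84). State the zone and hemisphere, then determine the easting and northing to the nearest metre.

Zone 35N: E 447974 m, N 6391025 m

Longitude 26.1281° lies in the 6° band [24°, 30°), giving zone 35; latitude is north of the equator, so 35N.
Zone 35 central meridian λ₀ = 6×35 − 183 = 27°; Δλ = -0.8719°.
Transverse Mercator on WGS84 with k₀ = 0.9996 gives E = 447973.810 m, N = 6391025.394 m.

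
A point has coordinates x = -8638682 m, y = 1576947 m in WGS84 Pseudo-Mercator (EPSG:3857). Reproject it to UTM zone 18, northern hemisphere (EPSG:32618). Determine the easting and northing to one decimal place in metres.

Web Mercator inverse (R = 6378137 m) → φ = 14.02379824°, λ = -77.60260075°.
UTM 18N forward: E = 218886.162 m, N = 1551906.215 m.

E 218886.2 m, N 1551906.2 m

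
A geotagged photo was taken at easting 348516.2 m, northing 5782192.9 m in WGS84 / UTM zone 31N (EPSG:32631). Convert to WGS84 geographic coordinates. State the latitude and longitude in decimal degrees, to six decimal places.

Zone 31N: λ₀ = 3°, k₀ = 0.9996, false easting 500000 m.
Meridian distance M = (N − FN)/k₀ = 5784506.7 m.
Inverse transverse Mercator on WGS84 gives φ = 52.16939957°, λ = 0.78490053°.

lat 52.169400°, lon 0.784901°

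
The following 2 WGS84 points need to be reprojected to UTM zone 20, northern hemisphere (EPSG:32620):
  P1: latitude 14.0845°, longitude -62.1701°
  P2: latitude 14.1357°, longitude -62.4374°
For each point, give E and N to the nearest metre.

UTM zone 20N: λ₀ = -63°, k₀ = 0.9996.
P1 (14.0845°, -62.1701°) → (589591.483, 1557229.526) m.
P2 (14.1357°, -62.4374°) → (560720.657, 1562806.944) m.

P1: E 589591 m, N 1557230 m; P2: E 560721 m, N 1562807 m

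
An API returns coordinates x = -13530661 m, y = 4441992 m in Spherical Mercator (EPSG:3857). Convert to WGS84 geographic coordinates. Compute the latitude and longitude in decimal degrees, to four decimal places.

R = 6378137 m. λ = x/R = -121.54799581°.
φ = 2·arctan(exp(y/R)) − 90° = 2·arctan(2.00660) − 90° = 37.02069646°.

lat 37.0207°, lon -121.5480°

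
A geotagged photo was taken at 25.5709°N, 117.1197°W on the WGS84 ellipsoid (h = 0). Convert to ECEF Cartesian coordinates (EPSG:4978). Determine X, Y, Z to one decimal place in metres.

WGS84: a = 6378137 m, e² = 0.006694380; N(φ) = a/√(1−e²sin²φ) = 6382118.064 m.
X = (N+h)·cosφ·cosλ = -2624334.666 m; Y = (N+h)·cosφ·sinλ = -5124054.418 m; Z = (N(1−e²)+h)·sinφ = 2736257.690 m.

X -2624334.7 m, Y -5124054.4 m, Z 2736257.7 m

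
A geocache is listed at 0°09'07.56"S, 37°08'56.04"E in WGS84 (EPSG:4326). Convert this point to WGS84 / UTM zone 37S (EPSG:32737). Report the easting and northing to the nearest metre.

E 293984 m, N 9983180 m

Zone 37 central meridian λ₀ = 6×37 − 183 = 39°; Δλ = -1.8511°.
Transverse Mercator on WGS84 with k₀ = 0.9996 gives E = 293983.553 m, N = 9983179.543 m.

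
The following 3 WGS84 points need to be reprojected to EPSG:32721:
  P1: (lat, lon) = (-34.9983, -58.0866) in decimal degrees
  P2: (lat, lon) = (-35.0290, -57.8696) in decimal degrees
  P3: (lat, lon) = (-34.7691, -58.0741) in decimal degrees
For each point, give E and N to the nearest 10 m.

P1: E 400840 m, N 6126610 m; P2: E 420670 m, N 6123400 m; P3: E 401710 m, N 6152040 m

UTM zone 21S: λ₀ = -57°, k₀ = 0.9996.
P1 (-34.9983°, -58.0866°) → (400841.851, 6126606.136) m.
P2 (-35.0290°, -57.8696°) → (420674.520, 6123395.393) m.
P3 (-34.7691°, -58.0741°) → (401710.036, 6152036.953) m.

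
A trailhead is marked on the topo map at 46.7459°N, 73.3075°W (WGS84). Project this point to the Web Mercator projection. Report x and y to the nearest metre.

x -8160554 m, y 5900697 m

Web Mercator is spherical with R = a = 6378137 m.
x = R·λ = 6378137 × -1.279457241 = -8160553.571 m.
y = R·ln tan(π/4 + φ/2) = 6378137 × 0.925144233 = 5900696.664 m.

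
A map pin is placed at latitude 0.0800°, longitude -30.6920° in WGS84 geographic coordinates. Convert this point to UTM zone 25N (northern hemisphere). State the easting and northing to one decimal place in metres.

E 756892.3 m, N 8849.6 m

Zone 25 central meridian λ₀ = 6×25 − 183 = -33°; Δλ = +2.3080°.
Transverse Mercator on WGS84 with k₀ = 0.9996 gives E = 756892.318 m, N = 8849.631 m.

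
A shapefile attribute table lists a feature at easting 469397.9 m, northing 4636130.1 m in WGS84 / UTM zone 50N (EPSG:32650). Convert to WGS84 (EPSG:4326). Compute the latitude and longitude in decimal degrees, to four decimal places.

lat 41.8765°, lon 116.6312°

Zone 50N: λ₀ = 117°, k₀ = 0.9996, false easting 500000 m.
Meridian distance M = (N − FN)/k₀ = 4637985.3 m.
Inverse transverse Mercator on WGS84 gives φ = 41.87650041°, λ = 116.63120059°.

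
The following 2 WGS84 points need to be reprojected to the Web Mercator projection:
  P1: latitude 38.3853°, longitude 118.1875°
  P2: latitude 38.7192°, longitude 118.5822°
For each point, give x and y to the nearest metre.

P1: x 13156572 m, y 4634000 m; P2: x 13200510 m, y 4681529 m

Web Mercator: x = R·λ, y = R·ln tan(π/4+φ/2), R = 6378137 m.
P1 (38.3853°, 118.1875°) → (13156572.318, 4633999.683) m.
P2 (38.7192°, 118.5822°) → (13200510.121, 4681528.825) m.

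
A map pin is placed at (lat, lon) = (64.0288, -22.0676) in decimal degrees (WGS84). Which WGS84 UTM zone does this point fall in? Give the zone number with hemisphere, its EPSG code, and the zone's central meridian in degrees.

Zone 27N (EPSG:32627), central meridian -21°

UTM zone = ⌊(λ + 180)/6⌋ + 1; -22.0676° ∈ [-24°, -18°) → zone 27.
Hemisphere: N (φ ≥ 0).
Central meridian λ₀ = 6×27 − 183 = -21°.
EPSG code: 32627.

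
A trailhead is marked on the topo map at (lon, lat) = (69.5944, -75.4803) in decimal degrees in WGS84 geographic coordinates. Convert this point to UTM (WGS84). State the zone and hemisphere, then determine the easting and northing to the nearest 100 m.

Zone 42S: E 516600 m, N 1622700 m

Longitude 69.5944° lies in the 6° band [66°, 72°), giving zone 42; latitude is south of the equator, so 42S.
Zone 42 central meridian λ₀ = 6×42 − 183 = 69°; Δλ = +0.5944°.
Transverse Mercator on WGS84 with k₀ = 0.9996 gives E = 516634.611 m, N = 1622719.667 m.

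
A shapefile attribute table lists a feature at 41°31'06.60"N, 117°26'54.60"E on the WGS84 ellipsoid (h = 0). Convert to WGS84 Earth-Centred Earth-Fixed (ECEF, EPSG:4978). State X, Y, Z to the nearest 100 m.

X -2204600 m, Y 4244200 m, Z 4205700 m

WGS84: a = 6378137 m, e² = 0.006694380; N(φ) = a/√(1−e²sin²φ) = 6387538.121 m.
X = (N+h)·cosφ·cosλ = -2204552.468 m; Y = (N+h)·cosφ·sinλ = 4244215.777 m; Z = (N(1−e²)+h)·sinφ = 4205710.903 m.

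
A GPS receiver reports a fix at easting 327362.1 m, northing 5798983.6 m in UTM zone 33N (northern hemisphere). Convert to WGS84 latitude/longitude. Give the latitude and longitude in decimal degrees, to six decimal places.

lat 52.314000°, lon 12.467300°

Zone 33N: λ₀ = 15°, k₀ = 0.9996, false easting 500000 m.
Meridian distance M = (N − FN)/k₀ = 5801304.1 m.
Inverse transverse Mercator on WGS84 gives φ = 52.31400020°, λ = 12.46730038°.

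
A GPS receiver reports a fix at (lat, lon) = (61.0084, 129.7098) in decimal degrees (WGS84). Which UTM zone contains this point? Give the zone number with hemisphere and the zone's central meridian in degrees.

UTM zone = ⌊(λ + 180)/6⌋ + 1; 129.7098° ∈ [126°, 132°) → zone 52.
Hemisphere: N (φ ≥ 0).
Central meridian λ₀ = 6×52 − 183 = 129°.

Zone 52N, central meridian 129°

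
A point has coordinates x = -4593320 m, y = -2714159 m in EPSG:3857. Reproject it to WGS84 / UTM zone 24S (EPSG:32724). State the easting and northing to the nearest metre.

Web Mercator inverse (R = 6378137 m) → φ = -23.67749973°, λ = -41.26249561°.
UTM 24S forward: E = 269268.406 m, N = 7379647.876 m.

E 269268 m, N 7379648 m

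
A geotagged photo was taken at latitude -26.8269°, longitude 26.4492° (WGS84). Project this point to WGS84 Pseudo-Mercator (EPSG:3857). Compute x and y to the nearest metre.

Web Mercator is spherical with R = a = 6378137 m.
x = R·λ = 6378137 × 0.461625625 = 2944311.476 m.
y = R·ln tan(π/4 + φ/2) = 6378137 × -0.486327244 = -3101861.787 m.

x 2944311 m, y -3101862 m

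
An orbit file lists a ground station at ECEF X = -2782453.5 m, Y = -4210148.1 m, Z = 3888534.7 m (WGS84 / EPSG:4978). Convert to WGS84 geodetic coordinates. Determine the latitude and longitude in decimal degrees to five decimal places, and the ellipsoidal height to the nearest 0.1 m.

lat 37.80180°, lon -123.46040°, h 733.6 m

λ = atan2(Y, X) = -123.46039978°; p = √(X²+Y²) = 5046523.0 m.
Bowring's method on WGS84 (a = 6378137 m, b = 6356752.314 m) gives φ = 37.80179997°, h = 733.648 m.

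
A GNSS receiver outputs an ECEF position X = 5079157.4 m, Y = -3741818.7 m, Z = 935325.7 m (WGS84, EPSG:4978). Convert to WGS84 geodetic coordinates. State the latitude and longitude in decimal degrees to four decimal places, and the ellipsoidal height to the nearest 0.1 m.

lat 8.4893°, lon -36.3791°, h -67.0 m

λ = atan2(Y, X) = -36.37909966°; p = √(X²+Y²) = 6308648.6 m.
Bowring's method on WGS84 (a = 6378137 m, b = 6356752.314 m) gives φ = 8.48929968°, h = -66.975 m.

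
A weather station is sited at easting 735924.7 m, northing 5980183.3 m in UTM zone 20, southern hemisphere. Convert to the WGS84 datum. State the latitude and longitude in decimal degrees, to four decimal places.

Zone 20S: λ₀ = -63°, k₀ = 0.9996, false easting 500000 m, false northing 10000000 m.
Meridian distance M = (N − FN)/k₀ = -4021425.3 m.
Inverse transverse Mercator on WGS84 gives φ = -36.29450025°, λ = -60.37280049°.

lat -36.2945°, lon -60.3728°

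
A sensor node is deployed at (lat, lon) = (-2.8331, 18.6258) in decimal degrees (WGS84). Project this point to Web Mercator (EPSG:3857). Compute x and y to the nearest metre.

Web Mercator is spherical with R = a = 6378137 m.
x = R·λ = 6378137 × 0.325081536 = 2073414.572 m.
y = R·ln tan(π/4 + φ/2) = 6378137 × -0.049467085 = -315507.845 m.

x 2073415 m, y -315508 m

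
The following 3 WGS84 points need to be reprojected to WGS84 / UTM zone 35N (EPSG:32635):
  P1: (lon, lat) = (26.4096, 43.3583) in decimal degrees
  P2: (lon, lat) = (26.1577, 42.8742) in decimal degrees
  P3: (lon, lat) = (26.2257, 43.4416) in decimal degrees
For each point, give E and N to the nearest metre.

UTM zone 35N: λ₀ = 27°, k₀ = 0.9996.
P1 (43.3583°, 26.4096°) → (452157.982, 4800773.887) m.
P2 (42.8742°, 26.1577°) → (431205.432, 4747189.141) m.
P3 (43.4416°, 26.2257°) → (437341.829, 4810146.759) m.

P1: E 452158 m, N 4800774 m; P2: E 431205 m, N 4747189 m; P3: E 437342 m, N 4810147 m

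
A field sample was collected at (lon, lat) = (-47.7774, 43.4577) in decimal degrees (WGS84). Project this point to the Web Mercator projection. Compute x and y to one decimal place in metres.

Web Mercator is spherical with R = a = 6378137 m.
x = R·λ = 6378137 × -0.833872938 = -5318555.839 m.
y = R·ln tan(π/4 + φ/2) = 6378137 × 0.843804387 = 5381899.981 m.

x -5318555.8 m, y 5381900.0 m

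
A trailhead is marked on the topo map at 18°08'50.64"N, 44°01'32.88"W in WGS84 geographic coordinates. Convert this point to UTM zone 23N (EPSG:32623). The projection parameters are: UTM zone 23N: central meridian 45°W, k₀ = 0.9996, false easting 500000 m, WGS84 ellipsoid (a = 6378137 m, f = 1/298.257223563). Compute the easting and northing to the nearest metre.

E 603049 m, N 2006766 m

Zone 23 central meridian λ₀ = 6×23 − 183 = -45°; Δλ = +0.9742°.
Transverse Mercator on WGS84 with k₀ = 0.9996 gives E = 603049.370 m, N = 2006766.313 m.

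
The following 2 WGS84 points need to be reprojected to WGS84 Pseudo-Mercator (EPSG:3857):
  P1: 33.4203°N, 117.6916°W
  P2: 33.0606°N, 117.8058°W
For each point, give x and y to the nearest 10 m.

Web Mercator: x = R·λ, y = R·ln tan(π/4+φ/2), R = 6378137 m.
P1 (33.4203°, -117.6916°) → (-13101368.983, 3951225.567) m.
P2 (33.0606°, -117.8058°) → (-13114081.668, 3903350.365) m.

P1: x -13101370 m, y 3951230 m; P2: x -13114080 m, y 3903350 m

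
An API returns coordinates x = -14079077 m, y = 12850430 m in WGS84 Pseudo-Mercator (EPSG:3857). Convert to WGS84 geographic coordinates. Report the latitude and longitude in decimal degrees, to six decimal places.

R = 6378137 m. λ = x/R = -126.47450055°.
φ = 2·arctan(exp(y/R)) − 90° = 2·arctan(7.49894) − 90° = 74.80860069°.

lat 74.808601°, lon -126.474501°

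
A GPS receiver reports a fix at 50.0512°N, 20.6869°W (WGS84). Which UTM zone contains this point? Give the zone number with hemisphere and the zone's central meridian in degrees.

UTM zone = ⌊(λ + 180)/6⌋ + 1; -20.6869° ∈ [-24°, -18°) → zone 27.
Hemisphere: N (φ ≥ 0).
Central meridian λ₀ = 6×27 − 183 = -21°.

Zone 27N, central meridian -21°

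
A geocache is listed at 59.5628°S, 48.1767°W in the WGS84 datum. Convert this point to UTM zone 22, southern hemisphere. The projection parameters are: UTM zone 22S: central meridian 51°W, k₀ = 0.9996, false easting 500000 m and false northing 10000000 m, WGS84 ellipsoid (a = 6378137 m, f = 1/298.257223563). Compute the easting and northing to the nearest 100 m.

E 659500 m, N 3393900 m

Zone 22 central meridian λ₀ = 6×22 − 183 = -51°; Δλ = +2.8233°.
Transverse Mercator on WGS84 with k₀ = 0.9996 gives E = 659518.848 m, N = 3393887.537 m.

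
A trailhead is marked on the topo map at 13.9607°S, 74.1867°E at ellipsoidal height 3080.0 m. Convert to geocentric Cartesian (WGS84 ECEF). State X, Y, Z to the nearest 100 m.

WGS84: a = 6378137 m, e² = 0.006694380; N(φ) = a/√(1−e²sin²φ) = 6379379.964 m.
X = (N+h)·cosφ·cosλ = 1687868.555 m; Y = (N+h)·cosφ·sinλ = 5959520.467 m; Z = (N(1−e²)+h)·sinφ = -1529505.579 m.

X 1687900 m, Y 5959500 m, Z -1529500 m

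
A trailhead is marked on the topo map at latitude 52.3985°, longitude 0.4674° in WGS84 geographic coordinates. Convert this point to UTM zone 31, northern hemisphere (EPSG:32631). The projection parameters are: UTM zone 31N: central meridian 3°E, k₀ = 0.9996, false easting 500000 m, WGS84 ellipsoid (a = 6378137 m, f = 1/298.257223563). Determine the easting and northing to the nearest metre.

Zone 31 central meridian λ₀ = 6×31 − 183 = 3°; Δλ = -2.5326°.
Transverse Mercator on WGS84 with k₀ = 0.9996 gives E = 327697.987 m, N = 5808379.913 m.

E 327698 m, N 5808380 m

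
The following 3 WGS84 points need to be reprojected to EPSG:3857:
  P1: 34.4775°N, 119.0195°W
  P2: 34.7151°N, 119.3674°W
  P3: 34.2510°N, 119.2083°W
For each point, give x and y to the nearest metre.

Web Mercator: x = R·λ, y = R·ln tan(π/4+φ/2), R = 6378137 m.
P1 (34.4775°, -119.0195°) → (-13249190.134, 4093100.245) m.
P2 (34.7151°, -119.3674°) → (-13287918.185, 4125231.458) m.
P3 (34.2510°, -119.2083°) → (-13270207.254, 4062555.194) m.

P1: x -13249190 m, y 4093100 m; P2: x -13287918 m, y 4125231 m; P3: x -13270207 m, y 4062555 m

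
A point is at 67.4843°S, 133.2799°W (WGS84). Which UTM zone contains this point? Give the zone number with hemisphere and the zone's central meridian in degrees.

Zone 8S, central meridian -135°

UTM zone = ⌊(λ + 180)/6⌋ + 1; -133.2799° ∈ [-138°, -132°) → zone 8.
Hemisphere: S (φ < 0).
Central meridian λ₀ = 6×8 − 183 = -135°.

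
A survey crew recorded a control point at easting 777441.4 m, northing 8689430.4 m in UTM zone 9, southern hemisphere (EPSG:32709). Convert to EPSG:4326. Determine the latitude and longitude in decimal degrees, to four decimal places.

Zone 9S: λ₀ = -129°, k₀ = 0.9996, false easting 500000 m, false northing 10000000 m.
Meridian distance M = (N − FN)/k₀ = -1311094.0 m.
Inverse transverse Mercator on WGS84 gives φ = -11.84400035°, λ = -126.45359975°.

lat -11.8440°, lon -126.4536°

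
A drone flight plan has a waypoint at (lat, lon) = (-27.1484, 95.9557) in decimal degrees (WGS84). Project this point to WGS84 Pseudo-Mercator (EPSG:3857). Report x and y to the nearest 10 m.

Web Mercator is spherical with R = a = 6378137 m.
x = R·λ = 6378137 × 1.674742901 = 10681739.663 m.
y = R·ln tan(π/4 + φ/2) = 6378137 × -0.492624199 = -3142024.634 m.

x 10681740 m, y -3142020 m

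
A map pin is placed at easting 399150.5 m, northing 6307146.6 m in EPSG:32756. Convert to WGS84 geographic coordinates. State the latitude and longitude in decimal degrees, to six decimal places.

lat -33.370200°, lon 151.915900°

Zone 56S: λ₀ = 153°, k₀ = 0.9996, false easting 500000 m, false northing 10000000 m.
Meridian distance M = (N − FN)/k₀ = -3694331.1 m.
Inverse transverse Mercator on WGS84 gives φ = -33.37019995°, λ = 151.91589955°.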